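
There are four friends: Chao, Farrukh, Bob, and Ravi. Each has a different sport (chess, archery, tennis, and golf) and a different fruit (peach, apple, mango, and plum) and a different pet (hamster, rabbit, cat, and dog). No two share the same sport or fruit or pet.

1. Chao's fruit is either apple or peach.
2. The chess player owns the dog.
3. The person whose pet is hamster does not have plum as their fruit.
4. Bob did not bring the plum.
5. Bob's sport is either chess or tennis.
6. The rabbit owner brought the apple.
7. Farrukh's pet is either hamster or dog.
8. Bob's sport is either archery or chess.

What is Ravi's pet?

With clues 1–8, dog, hamster, and rabbit are impossible for Ravi's pet.
That leaves cat.

cat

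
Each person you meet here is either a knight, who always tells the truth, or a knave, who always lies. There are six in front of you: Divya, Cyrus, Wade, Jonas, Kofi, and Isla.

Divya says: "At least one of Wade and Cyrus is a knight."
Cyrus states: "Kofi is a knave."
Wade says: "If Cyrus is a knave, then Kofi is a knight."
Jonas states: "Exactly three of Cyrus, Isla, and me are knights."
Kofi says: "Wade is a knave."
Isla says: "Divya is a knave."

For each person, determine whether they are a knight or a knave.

Divya: knight, Cyrus: knight, Wade: knight, Jonas: knave, Kofi: knave, Isla: knave

Consider Divya. Suppose Divya is a knave.
Then no assignment of the remaining roles makes every statement match its speaker's type — contradiction.
So Divya is a knight.
With that fixed, Isla's statement is false, so Isla is a knave.
With that fixed, Jonas's statement is false, so Jonas is a knave.
Consider Cyrus. Suppose Cyrus is a knave.
Then no assignment of the remaining roles makes every statement match its speaker's type — contradiction.
So Cyrus is a knight.
With that fixed, Wade's statement is true, so Wade is a knight.
With that fixed, Kofi's statement is false, so Kofi is a knave.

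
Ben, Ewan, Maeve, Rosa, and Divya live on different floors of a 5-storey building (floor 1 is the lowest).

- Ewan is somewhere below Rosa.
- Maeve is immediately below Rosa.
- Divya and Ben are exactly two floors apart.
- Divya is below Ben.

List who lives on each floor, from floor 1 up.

From clue 1: Ewan is in {1,2,3,4}.
From clues 1–2: Ewan is in {1,2,3}.
From clues 1–3: Ewan → floor 2, Maeve → floor 4, Rosa → floor 5.
From clues 1–4: Divya → floor 1, Ben → floor 3.

Divya, Ewan, Ben, Maeve, Rosa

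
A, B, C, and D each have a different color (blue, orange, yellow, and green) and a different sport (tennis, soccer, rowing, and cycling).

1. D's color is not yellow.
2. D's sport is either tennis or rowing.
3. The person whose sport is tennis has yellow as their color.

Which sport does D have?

rowing

With clues 1–2, cycling and soccer are impossible for D's sport.
With clues 1–3, tennis is impossible for D's sport.
That leaves rowing.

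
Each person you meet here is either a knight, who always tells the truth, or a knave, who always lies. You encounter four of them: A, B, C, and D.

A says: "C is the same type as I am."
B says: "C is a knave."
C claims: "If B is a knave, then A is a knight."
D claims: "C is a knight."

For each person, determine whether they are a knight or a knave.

Consider A. Suppose A is a knave.
Then no assignment of the remaining roles makes every statement match its speaker's type — contradiction.
So A is a knight.
With that fixed, C's statement is true, so C is a knight.
With that fixed, D's statement is true, so D is a knight.
With that fixed, B's statement is false, so B is a knave.

A: knight, B: knave, C: knight, D: knight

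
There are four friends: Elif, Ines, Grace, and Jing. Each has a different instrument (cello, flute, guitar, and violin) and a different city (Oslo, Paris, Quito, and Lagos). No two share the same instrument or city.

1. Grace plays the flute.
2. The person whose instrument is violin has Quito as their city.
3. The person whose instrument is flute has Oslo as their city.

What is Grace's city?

Oslo

With clues 1–2, Quito is impossible for Grace's city.
With clues 1–3, Lagos and Paris are impossible for Grace's city.
That leaves Oslo.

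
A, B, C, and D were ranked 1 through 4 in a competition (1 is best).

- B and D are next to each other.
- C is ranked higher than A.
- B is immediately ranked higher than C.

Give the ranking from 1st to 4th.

From clues 1–2: A is in {2,4}.
From clues 1–3: D → rank 1, B → rank 2, C → rank 3, A → rank 4.

D, B, C, A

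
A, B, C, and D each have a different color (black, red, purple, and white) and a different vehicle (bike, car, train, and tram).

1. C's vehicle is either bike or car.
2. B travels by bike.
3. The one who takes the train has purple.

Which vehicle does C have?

car

Clue 1 rules out train and tram for C's vehicle.
With clues 1–2, bike is impossible for C's vehicle.
That leaves car.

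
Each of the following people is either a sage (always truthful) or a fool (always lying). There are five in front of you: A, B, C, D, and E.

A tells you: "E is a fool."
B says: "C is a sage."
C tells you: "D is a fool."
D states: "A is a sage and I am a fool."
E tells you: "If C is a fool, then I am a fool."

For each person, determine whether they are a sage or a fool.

Consider A. Suppose A is a sage.
Then whichever role D has, D's statement has the wrong truth value — contradiction.
So A is a fool.
With that fixed, D's statement is false, so D is a fool.
With that fixed, C's statement is true, so C is a sage.
With that fixed, E's statement is true, so E is a sage.
With that fixed, B's statement is true, so B is a sage.

A: fool, B: sage, C: sage, D: fool, E: sage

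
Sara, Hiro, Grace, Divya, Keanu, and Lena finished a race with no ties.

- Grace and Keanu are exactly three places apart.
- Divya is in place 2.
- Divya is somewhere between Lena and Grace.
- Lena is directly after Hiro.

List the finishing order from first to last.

From clues 1–2: Divya → place 2.
From clues 1–3: Grace is in {1,3,6}.
From clues 1–4: Grace → place 1, Sara → place 3, Keanu → place 4, Hiro → place 5, Lena → place 6.

Grace, Divya, Sara, Keanu, Hiro, Lena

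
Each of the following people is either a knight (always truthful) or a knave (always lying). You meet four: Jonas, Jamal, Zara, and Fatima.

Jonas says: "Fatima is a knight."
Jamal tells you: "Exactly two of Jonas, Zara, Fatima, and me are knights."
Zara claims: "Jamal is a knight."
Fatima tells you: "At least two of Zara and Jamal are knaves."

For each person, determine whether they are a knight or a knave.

Consider Jonas. Suppose Jonas is a knight.
Then no assignment of the remaining roles makes every statement match its speaker's type — contradiction.
So Jonas is a knave.
Consider Jamal. Suppose Jamal is a knave.
Then no assignment of the remaining roles makes every statement match its speaker's type — contradiction.
So Jamal is a knight.
With that fixed, Zara's statement is true, so Zara is a knight.
With that fixed, Fatima's statement is false, so Fatima is a knave.

Jonas: knave, Jamal: knight, Zara: knight, Fatima: knave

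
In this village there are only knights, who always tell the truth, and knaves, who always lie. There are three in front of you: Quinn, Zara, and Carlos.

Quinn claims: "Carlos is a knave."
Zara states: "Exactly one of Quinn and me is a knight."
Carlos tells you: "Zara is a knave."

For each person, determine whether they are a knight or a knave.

Consider Quinn. Suppose Quinn is a knight.
Then whichever role Zara has, Zara's statement has the wrong truth value — contradiction.
So Quinn is a knave.
Consider Zara. Suppose Zara is a knight.
Then no assignment of the remaining roles makes every statement match its speaker's type — contradiction.
So Zara is a knave.
With that fixed, Carlos's statement is true, so Carlos is a knight.

Quinn: knave, Zara: knave, Carlos: knight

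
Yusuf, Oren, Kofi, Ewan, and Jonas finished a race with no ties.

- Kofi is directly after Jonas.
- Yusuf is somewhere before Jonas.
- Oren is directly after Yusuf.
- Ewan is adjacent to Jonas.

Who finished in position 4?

Jonas

With clues 1–2, Yusuf is ruled out for place 4.
With clues 1–3, Ewan and Oren are ruled out for place 4.
With clues 1–4, Kofi is ruled out for place 4.
So place 4 is Jonas.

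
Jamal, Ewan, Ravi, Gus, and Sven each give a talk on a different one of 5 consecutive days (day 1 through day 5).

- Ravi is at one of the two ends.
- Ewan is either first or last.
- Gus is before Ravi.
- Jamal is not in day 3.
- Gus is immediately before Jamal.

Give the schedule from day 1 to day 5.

From clue 1: Ravi is in {1,5}.
From clues 1–2: Ewan is in {1,5}.
From clues 1–3: Ewan → day 1, Ravi → day 5.
From clues 1–4: Jamal is in {2,4}.
From clues 1–5: Sven → day 2, Gus → day 3, Jamal → day 4.

Ewan, Sven, Gus, Jamal, Ravi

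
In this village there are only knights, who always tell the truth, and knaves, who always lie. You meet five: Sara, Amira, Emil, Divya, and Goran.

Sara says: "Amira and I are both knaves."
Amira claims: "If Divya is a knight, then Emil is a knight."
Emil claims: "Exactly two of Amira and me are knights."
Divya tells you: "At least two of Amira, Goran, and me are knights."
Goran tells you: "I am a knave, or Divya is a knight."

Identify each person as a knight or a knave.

Consider Sara. Suppose Sara is a knight.
Then Sara's own statement would have to be true, but it can't be — contradiction.
So Sara is a knave.
Consider Amira. Suppose Amira is a knave.
Then Sara's statement comes out true, contradicting Sara being a knave.
So Amira is a knight.
Consider Emil. Suppose Emil is a knave.
Then no assignment of the remaining roles makes every statement match its speaker's type — contradiction.
So Emil is a knight.
Consider Divya. Suppose Divya is a knave.
Then whichever role Goran has, Goran's statement has the wrong truth value — contradiction.
So Divya is a knight.
With that fixed, Goran's statement is true, so Goran is a knight.

Sara: knave, Amira: knight, Emil: knight, Divya: knight, Goran: knight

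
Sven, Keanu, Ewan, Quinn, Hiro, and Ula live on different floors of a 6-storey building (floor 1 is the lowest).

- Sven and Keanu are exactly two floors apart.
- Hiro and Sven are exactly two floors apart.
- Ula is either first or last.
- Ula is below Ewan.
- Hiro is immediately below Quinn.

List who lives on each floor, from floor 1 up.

Ula, Hiro, Quinn, Sven, Ewan, Keanu

From clues 1–2: Sven is in {3,4}.
From clues 1–4: Ula → floor 1, Sven → floor 4.
From clues 1–5: Hiro → floor 2, Quinn → floor 3, Ewan → floor 5, Keanu → floor 6.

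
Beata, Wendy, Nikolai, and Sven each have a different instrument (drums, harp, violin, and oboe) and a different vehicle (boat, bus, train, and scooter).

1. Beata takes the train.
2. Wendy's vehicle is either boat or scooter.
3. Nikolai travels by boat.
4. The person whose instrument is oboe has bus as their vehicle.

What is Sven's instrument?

oboe

With clues 1–4, drums, harp, and violin are impossible for Sven's instrument.
That leaves oboe.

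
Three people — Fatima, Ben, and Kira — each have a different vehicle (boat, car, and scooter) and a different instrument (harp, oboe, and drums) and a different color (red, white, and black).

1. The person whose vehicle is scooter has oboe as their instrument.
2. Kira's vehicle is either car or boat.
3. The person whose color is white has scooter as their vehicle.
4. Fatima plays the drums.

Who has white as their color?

With clues 1–3, Kira is impossible for the one with color white.
With clues 1–4, Fatima is impossible for the one with color white.
That leaves Ben.

Ben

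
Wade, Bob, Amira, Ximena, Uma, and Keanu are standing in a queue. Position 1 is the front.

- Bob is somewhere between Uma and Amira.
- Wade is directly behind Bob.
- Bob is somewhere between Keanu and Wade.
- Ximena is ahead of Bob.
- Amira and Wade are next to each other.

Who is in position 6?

With clue 1, Bob is ruled out for position 6.
With clues 1–2, Wade is ruled out for position 6.
With clues 1–3, Keanu is ruled out for position 6.
With clues 1–4, Ximena is ruled out for position 6.
With clues 1–5, Uma is ruled out for position 6.
So position 6 is Amira.

Amira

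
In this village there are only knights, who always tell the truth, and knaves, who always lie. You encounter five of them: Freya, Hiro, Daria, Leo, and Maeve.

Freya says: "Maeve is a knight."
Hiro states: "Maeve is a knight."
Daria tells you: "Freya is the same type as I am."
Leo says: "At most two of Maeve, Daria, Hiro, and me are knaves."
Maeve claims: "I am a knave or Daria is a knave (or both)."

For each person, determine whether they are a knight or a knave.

Consider Freya. Suppose Freya is a knave.
Then whichever role Daria has, Daria's statement has the wrong truth value — contradiction.
So Freya is a knight.
Consider Hiro. Suppose Hiro is a knave.
Then no assignment of the remaining roles makes every statement match its speaker's type — contradiction.
So Hiro is a knight.
Consider Daria. Suppose Daria is a knight.
Then whichever role Maeve has, Maeve's statement has the wrong truth value — contradiction.
So Daria is a knave.
With that fixed, Maeve's statement is true, so Maeve is a knight.
With that fixed, Leo's statement is true, so Leo is a knight.

Freya: knight, Hiro: knight, Daria: knave, Leo: knight, Maeve: knight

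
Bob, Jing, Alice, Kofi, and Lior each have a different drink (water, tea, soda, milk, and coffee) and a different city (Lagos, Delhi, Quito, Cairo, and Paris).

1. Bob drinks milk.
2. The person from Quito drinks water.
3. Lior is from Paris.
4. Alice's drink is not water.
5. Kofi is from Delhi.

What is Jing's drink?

water

Clue 1 rules out milk for Jing's drink.
With clues 1–5, coffee, soda, and tea are impossible for Jing's drink.
That leaves water.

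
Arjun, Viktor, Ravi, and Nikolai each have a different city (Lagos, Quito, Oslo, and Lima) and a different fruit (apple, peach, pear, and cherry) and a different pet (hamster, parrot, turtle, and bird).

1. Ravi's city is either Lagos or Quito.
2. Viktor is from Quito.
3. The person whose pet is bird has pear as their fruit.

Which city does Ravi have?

Clue 1 rules out Lima and Oslo for Ravi's city.
With clues 1–2, Quito is impossible for Ravi's city.
That leaves Lagos.

Lagos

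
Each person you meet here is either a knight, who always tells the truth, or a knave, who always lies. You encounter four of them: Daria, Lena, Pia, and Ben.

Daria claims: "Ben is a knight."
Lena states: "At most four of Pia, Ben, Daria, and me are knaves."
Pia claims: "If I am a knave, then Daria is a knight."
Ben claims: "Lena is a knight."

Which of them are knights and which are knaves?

Daria: knight, Lena: knight, Pia: knight, Ben: knight

Regardless of anyone's role, Lena's statement is true, so Lena is a knight.
With that fixed, Ben's statement is true, so Ben is a knight.
With that fixed, Daria's statement is true, so Daria is a knight.
With that fixed, Pia's statement is true, so Pia is a knight.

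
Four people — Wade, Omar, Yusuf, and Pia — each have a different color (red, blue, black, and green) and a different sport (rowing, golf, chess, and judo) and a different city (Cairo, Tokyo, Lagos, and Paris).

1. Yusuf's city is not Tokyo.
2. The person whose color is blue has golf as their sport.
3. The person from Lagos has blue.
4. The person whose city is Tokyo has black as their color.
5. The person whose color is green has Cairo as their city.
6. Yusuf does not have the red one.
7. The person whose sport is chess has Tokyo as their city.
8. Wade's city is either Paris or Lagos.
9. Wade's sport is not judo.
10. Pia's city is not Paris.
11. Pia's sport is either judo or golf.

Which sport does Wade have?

With clues 1–8, chess is impossible for Wade's sport.
With clues 1–9, judo is impossible for Wade's sport.
With clues 1–11, golf is impossible for Wade's sport.
That leaves rowing.

rowing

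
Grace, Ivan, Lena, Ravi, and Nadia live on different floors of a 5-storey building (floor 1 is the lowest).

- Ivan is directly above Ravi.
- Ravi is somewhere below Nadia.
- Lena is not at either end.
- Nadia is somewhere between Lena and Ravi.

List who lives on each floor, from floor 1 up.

Ravi, Ivan, Nadia, Lena, Grace

From clue 1: Ivan is in {2,3,4,5}.
From clues 1–2: Ivan is in {2,3,4}.
From clues 1–4: Ravi → floor 1, Ivan → floor 2, Nadia → floor 3, Lena → floor 4, Grace → floor 5.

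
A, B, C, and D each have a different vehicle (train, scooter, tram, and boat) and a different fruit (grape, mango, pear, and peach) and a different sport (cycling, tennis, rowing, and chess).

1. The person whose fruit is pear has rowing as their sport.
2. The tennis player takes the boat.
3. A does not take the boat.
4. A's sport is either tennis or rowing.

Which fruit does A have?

With clues 1–4, grape, mango, and peach are impossible for A's fruit.
That leaves pear.

pear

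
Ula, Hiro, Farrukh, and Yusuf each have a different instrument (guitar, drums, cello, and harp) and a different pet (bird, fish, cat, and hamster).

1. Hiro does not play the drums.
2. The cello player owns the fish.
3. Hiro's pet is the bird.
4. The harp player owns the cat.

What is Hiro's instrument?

Clue 1 rules out drums for Hiro's instrument.
With clues 1–3, cello is impossible for Hiro's instrument.
With clues 1–4, harp is impossible for Hiro's instrument.
That leaves guitar.

guitar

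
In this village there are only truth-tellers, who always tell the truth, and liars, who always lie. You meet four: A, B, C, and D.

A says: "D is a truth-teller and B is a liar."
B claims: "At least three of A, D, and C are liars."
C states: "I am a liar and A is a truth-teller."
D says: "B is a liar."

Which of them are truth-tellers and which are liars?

A: liar, B: truth-teller, C: liar, D: liar

Consider A. Suppose A is a truth-teller.
Then whichever role C has, C's statement has the wrong truth value — contradiction.
So A is a liar.
With that fixed, C's statement is false, so C is a liar.
Consider B. Suppose B is a liar.
Then no assignment of the remaining roles makes every statement match its speaker's type — contradiction.
So B is a truth-teller.
With that fixed, D's statement is false, so D is a liar.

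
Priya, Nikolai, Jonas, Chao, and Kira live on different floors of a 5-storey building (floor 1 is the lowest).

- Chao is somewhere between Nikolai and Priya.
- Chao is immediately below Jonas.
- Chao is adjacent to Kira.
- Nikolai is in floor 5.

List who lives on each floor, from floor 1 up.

Priya, Kira, Chao, Jonas, Nikolai

From clue 1: Chao is in {2,3,4}.
From clues 1–2: Jonas is in {3,4}.
From clues 1–3: Kira → floor 2, Chao → floor 3, Jonas → floor 4.
From clues 1–4: Priya → floor 1, Nikolai → floor 5.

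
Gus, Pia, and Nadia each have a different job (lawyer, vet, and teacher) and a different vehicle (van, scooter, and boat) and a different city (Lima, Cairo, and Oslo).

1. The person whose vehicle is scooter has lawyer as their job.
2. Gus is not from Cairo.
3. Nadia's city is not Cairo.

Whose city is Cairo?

Pia

With clues 1–2, Gus is impossible for the one with city Cairo.
With clues 1–3, Nadia is impossible for the one with city Cairo.
That leaves Pia.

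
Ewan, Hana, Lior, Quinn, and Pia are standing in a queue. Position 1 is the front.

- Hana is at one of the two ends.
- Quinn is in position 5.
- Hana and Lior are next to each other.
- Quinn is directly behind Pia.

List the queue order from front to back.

Hana, Lior, Ewan, Pia, Quinn

From clue 1: Hana is in {1,5}.
From clues 1–2: Hana → position 1, Quinn → position 5.
From clues 1–3: Lior → position 2.
From clues 1–4: Ewan → position 3, Pia → position 4.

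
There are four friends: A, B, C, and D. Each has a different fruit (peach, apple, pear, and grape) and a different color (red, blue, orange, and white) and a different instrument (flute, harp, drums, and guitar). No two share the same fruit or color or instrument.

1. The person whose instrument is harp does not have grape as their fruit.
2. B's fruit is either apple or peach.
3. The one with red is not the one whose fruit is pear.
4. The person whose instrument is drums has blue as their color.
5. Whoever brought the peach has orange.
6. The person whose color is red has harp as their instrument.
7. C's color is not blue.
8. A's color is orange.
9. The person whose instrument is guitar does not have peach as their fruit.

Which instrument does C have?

guitar

With clues 1–7, drums is impossible for C's instrument.
With clues 1–8, harp is impossible for C's instrument.
With clues 1–9, flute is impossible for C's instrument.
That leaves guitar.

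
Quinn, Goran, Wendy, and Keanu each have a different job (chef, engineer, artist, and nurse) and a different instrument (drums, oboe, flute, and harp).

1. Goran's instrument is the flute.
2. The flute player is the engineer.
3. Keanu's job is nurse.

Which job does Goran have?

With clues 1–2, artist, chef, and nurse are impossible for Goran's job.
That leaves engineer.

engineer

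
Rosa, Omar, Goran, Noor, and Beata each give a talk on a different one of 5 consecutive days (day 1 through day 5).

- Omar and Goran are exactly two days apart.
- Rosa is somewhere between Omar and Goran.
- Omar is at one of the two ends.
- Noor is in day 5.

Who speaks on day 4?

With clues 1–3, Goran and Omar are ruled out for day 4.
With clues 1–4, Noor and Rosa are ruled out for day 4.
So day 4 is Beata.

Beata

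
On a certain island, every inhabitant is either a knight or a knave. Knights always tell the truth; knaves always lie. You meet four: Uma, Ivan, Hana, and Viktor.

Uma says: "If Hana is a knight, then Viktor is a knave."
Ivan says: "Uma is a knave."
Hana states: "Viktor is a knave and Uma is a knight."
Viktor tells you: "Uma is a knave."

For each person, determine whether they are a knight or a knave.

Uma: knight, Ivan: knave, Hana: knight, Viktor: knave

Consider Uma. Suppose Uma is a knave.
Then no assignment of the remaining roles makes every statement match its speaker's type — contradiction.
So Uma is a knight.
With that fixed, Ivan's statement is false, so Ivan is a knave.
With that fixed, Viktor's statement is false, so Viktor is a knave.
With that fixed, Hana's statement is true, so Hana is a knight.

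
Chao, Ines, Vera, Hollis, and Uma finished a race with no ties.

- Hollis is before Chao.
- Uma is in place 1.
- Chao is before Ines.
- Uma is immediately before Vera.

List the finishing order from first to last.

Uma, Vera, Hollis, Chao, Ines

From clue 1: Chao is in {2,3,4,5}.
From clues 1–2: Uma → place 1.
From clues 1–3: Chao is in {3,4}.
From clues 1–4: Vera → place 2, Hollis → place 3, Chao → place 4, Ines → place 5.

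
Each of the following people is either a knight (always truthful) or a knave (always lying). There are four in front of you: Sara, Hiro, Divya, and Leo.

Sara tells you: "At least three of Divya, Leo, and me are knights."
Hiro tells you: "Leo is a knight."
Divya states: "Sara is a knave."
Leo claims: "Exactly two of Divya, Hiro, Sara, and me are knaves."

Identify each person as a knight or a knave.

Sara: knave, Hiro: knave, Divya: knight, Leo: knave

Consider Sara. Suppose Sara is a knight.
Then no assignment of the remaining roles makes every statement match its speaker's type — contradiction.
So Sara is a knave.
With that fixed, Divya's statement is true, so Divya is a knight.
Consider Hiro. Suppose Hiro is a knight.
Then whichever role Leo has, Leo's statement has the wrong truth value — contradiction.
So Hiro is a knave.
Consider Leo. Suppose Leo is a knight.
Then Hiro's statement comes out true, contradicting Hiro being a knave.
So Leo is a knave.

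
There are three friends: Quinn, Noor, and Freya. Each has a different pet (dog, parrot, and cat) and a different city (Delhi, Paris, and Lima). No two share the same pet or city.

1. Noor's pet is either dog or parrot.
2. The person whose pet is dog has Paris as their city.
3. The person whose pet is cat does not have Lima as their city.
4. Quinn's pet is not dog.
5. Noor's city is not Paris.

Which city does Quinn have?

Delhi

With clues 1–4, Paris is impossible for Quinn's city.
With clues 1–5, Lima is impossible for Quinn's city.
That leaves Delhi.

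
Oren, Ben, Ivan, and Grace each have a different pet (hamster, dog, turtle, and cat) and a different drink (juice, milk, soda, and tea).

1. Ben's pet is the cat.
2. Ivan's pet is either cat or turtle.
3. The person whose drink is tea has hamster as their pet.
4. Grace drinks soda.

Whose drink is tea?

Oren

With clues 1–3, Ben and Ivan are impossible for the one with drink tea.
With clues 1–4, Grace is impossible for the one with drink tea.
That leaves Oren.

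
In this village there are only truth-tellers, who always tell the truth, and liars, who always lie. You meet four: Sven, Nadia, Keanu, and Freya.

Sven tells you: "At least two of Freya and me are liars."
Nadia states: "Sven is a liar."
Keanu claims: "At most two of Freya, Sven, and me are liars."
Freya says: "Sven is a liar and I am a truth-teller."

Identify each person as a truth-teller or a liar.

Consider Sven. Suppose Sven is a truth-teller.
Then Sven's own statement would have to be true, but it can't be — contradiction.
So Sven is a liar.
With that fixed, Nadia's statement is true, so Nadia is a truth-teller.
Consider Keanu. Suppose Keanu is a liar.
Then no assignment of the remaining roles makes every statement match its speaker's type — contradiction.
So Keanu is a truth-teller.
Consider Freya. Suppose Freya is a liar.
Then Sven's statement comes out true, contradicting Sven being a liar.
So Freya is a truth-teller.

Sven: liar, Nadia: truth-teller, Keanu: truth-teller, Freya: truth-teller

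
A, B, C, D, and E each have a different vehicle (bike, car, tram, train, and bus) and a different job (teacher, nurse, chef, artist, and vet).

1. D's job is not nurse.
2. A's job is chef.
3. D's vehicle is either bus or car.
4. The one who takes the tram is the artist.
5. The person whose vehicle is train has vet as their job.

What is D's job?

Clue 1 rules out nurse for D's job.
With clues 1–2, chef is impossible for D's job.
With clues 1–4, artist is impossible for D's job.
With clues 1–5, vet is impossible for D's job.
That leaves teacher.

teacher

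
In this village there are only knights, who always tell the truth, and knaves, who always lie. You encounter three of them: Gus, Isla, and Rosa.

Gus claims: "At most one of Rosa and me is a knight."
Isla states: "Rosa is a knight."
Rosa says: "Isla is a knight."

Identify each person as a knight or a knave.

Consider Gus. Suppose Gus is a knave.
Then Gus's own statement would have to be false, but it can't be — contradiction.
So Gus is a knight.
Consider Isla. Suppose Isla is a knight.
Then no assignment of the remaining roles makes every statement match its speaker's type — contradiction.
So Isla is a knave.
With that fixed, Rosa's statement is false, so Rosa is a knave.

Gus: knight, Isla: knave, Rosa: knave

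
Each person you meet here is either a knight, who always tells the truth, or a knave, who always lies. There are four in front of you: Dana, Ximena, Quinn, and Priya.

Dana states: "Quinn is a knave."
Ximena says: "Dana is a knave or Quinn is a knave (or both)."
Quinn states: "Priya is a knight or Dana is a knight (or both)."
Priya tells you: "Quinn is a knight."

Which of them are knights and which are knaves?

Dana: knave, Ximena: knight, Quinn: knight, Priya: knight

Consider Dana. Suppose Dana is a knight.
Then no assignment of the remaining roles makes every statement match its speaker's type — contradiction.
So Dana is a knave.
With that fixed, Ximena's statement is true, so Ximena is a knight.
Consider Quinn. Suppose Quinn is a knave.
Then Dana's statement comes out true, contradicting Dana being a knave.
So Quinn is a knight.
With that fixed, Priya's statement is true, so Priya is a knight.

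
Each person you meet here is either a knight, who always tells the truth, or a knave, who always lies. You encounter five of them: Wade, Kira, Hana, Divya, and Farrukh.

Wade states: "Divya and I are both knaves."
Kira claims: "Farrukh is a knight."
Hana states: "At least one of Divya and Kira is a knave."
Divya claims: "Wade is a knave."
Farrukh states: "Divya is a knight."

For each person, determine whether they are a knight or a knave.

Consider Wade. Suppose Wade is a knight.
Then Wade's own statement would have to be true, but it can't be — contradiction.
So Wade is a knave.
With that fixed, Divya's statement is true, so Divya is a knight.
With that fixed, Farrukh's statement is true, so Farrukh is a knight.
With that fixed, Kira's statement is true, so Kira is a knight.
With that fixed, Hana's statement is false, so Hana is a knave.

Wade: knave, Kira: knight, Hana: knave, Divya: knight, Farrukh: knight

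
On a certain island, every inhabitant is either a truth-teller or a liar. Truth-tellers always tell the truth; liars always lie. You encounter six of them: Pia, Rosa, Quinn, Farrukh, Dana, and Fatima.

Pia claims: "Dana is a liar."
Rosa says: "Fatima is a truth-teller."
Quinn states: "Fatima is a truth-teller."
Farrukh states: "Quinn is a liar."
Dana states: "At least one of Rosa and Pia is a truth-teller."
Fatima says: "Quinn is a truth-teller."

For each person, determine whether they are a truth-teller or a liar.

Consider Pia. Suppose Pia is a truth-teller.
Then no assignment of the remaining roles makes every statement match its speaker's type — contradiction.
So Pia is a liar.
Consider Rosa. Suppose Rosa is a liar.
Then no assignment of the remaining roles makes every statement match its speaker's type — contradiction.
So Rosa is a truth-teller.
With that fixed, Dana's statement is true, so Dana is a truth-teller.
Consider Quinn. Suppose Quinn is a liar.
Then no assignment of the remaining roles makes every statement match its speaker's type — contradiction.
So Quinn is a truth-teller.
With that fixed, Farrukh's statement is false, so Farrukh is a liar.
With that fixed, Fatima's statement is true, so Fatima is a truth-teller.

Pia: liar, Rosa: truth-teller, Quinn: truth-teller, Farrukh: liar, Dana: truth-teller, Fatima: truth-teller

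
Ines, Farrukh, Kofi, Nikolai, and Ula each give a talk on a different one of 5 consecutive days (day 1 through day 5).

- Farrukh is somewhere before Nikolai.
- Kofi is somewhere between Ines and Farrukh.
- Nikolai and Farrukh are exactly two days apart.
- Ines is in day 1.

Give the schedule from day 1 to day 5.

From clue 1: Farrukh is in {1,2,3,4}.
From clues 1–2: Kofi is in {2,3,4}.
From clues 1–3: Ines is in {1,4,5}.
From clues 1–4: Ines → day 1, Kofi → day 2, Farrukh → day 3, Ula → day 4, Nikolai → day 5.

Ines, Kofi, Farrukh, Ula, Nikolai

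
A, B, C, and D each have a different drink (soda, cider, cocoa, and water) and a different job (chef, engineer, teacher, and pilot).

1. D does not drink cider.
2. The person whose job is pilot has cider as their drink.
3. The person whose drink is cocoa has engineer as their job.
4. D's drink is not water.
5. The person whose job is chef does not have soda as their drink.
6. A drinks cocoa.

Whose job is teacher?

With clues 1–6, A, B, and C are impossible for the one with job teacher.
That leaves D.

D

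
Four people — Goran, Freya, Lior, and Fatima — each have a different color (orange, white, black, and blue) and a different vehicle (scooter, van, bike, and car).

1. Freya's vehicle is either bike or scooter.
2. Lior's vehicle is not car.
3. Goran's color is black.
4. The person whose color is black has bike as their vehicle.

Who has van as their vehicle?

Lior

Clue 1 rules out Freya for the one with vehicle van.
With clues 1–4, Fatima and Goran are impossible for the one with vehicle van.
That leaves Lior.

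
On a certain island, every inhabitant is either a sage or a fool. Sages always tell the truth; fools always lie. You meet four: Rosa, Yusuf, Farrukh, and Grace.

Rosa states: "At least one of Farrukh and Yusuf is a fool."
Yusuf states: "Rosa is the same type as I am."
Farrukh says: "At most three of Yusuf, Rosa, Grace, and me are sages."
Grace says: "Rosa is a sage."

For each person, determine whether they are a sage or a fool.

Consider Rosa. Suppose Rosa is a fool.
Then whichever role Yusuf has, Yusuf's statement has the wrong truth value — contradiction.
So Rosa is a sage.
With that fixed, Grace's statement is true, so Grace is a sage.
Consider Yusuf. Suppose Yusuf is a sage.
Then whichever role Farrukh has, Farrukh's statement has the wrong truth value — contradiction.
So Yusuf is a fool.
With that fixed, Farrukh's statement is true, so Farrukh is a sage.

Rosa: sage, Yusuf: fool, Farrukh: sage, Grace: sage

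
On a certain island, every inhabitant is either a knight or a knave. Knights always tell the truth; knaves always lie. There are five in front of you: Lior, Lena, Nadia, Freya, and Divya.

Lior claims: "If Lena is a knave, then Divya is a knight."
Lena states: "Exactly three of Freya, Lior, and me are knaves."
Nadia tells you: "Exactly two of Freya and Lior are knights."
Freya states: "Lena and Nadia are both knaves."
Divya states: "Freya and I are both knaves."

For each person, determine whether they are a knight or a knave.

Lior: knave, Lena: knave, Nadia: knave, Freya: knight, Divya: knave

Consider Lior. Suppose Lior is a knight.
Then no assignment of the remaining roles makes every statement match its speaker's type — contradiction.
So Lior is a knave.
With that fixed, Nadia's statement is false, so Nadia is a knave.
Consider Lena. Suppose Lena is a knight.
Then Lior's statement comes out true, contradicting Lior being a knave.
So Lena is a knave.
With that fixed, Freya's statement is true, so Freya is a knight.
With that fixed, Divya's statement is false, so Divya is a knave.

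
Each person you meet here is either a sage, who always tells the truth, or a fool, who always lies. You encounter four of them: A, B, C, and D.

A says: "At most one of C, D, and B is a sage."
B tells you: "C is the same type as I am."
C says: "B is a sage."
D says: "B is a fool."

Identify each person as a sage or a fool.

Consider A. Suppose A is a sage.
Then no assignment of the remaining roles makes every statement match its speaker's type — contradiction.
So A is a fool.
Consider B. Suppose B is a fool.
Then no assignment of the remaining roles makes every statement match its speaker's type — contradiction.
So B is a sage.
With that fixed, C's statement is true, so C is a sage.
With that fixed, D's statement is false, so D is a fool.

A: fool, B: sage, C: sage, D: fool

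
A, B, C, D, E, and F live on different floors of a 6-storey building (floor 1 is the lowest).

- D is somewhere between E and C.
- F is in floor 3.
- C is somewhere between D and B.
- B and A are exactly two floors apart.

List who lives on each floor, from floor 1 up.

From clue 1: D is in {2,3,4,5}.
From clues 1–2: F → floor 3.
From clues 1–3: C is in {2,4,5}.
From clues 1–4: E → floor 1, D → floor 2, A → floor 4, C → floor 5, B → floor 6.

E, D, F, A, C, B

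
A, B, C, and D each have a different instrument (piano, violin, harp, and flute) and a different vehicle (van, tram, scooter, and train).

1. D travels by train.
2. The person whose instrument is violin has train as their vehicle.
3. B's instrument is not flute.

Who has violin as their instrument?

With clues 1–2, A, B, and C are impossible for the one with instrument violin.
That leaves D.

D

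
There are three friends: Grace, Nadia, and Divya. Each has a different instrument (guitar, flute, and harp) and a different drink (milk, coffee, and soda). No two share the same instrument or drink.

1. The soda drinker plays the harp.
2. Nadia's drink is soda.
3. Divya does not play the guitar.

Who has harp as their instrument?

With clues 1–2, Divya and Grace are impossible for the one with instrument harp.
That leaves Nadia.

Nadia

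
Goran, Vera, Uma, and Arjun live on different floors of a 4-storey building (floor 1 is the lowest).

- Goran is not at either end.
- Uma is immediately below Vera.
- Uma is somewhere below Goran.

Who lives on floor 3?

Goran

With clues 1–2, Arjun and Vera are ruled out for floor 3.
With clues 1–3, Uma is ruled out for floor 3.
So floor 3 is Goran.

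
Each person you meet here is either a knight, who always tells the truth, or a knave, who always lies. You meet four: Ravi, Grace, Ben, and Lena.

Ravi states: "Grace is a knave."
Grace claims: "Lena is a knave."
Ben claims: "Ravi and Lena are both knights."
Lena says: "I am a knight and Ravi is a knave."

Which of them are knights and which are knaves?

Consider Ravi. Suppose Ravi is a knight.
Then no assignment of the remaining roles makes every statement match its speaker's type — contradiction.
So Ravi is a knave.
With that fixed, Ben's statement is false, so Ben is a knave.
Consider Grace. Suppose Grace is a knave.
Then Ravi's statement comes out true, contradicting Ravi being a knave.
So Grace is a knight.
Consider Lena. Suppose Lena is a knight.
Then Grace's statement comes out false, contradicting Grace being a knight.
So Lena is a knave.

Ravi: knave, Grace: knight, Ben: knave, Lena: knave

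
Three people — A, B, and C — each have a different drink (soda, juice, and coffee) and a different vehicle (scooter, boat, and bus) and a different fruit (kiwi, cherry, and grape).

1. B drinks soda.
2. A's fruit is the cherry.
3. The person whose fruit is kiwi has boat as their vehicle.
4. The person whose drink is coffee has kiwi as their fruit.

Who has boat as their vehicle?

With clues 1–3, A is impossible for the one with vehicle boat.
With clues 1–4, B is impossible for the one with vehicle boat.
That leaves C.

C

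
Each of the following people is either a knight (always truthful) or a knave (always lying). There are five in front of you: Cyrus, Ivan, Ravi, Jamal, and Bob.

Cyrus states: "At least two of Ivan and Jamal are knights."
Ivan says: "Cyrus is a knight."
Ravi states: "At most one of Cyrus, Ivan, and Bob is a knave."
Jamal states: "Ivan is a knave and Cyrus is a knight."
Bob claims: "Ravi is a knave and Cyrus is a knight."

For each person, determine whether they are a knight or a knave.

Cyrus: knave, Ivan: knave, Ravi: knave, Jamal: knave, Bob: knave

Consider Cyrus. Suppose Cyrus is a knight.
Then no assignment of the remaining roles makes every statement match its speaker's type — contradiction.
So Cyrus is a knave.
With that fixed, Ivan's statement is false, so Ivan is a knave.
With that fixed, Ravi's statement is false, so Ravi is a knave.
With that fixed, Jamal's statement is false, so Jamal is a knave.
With that fixed, Bob's statement is false, so Bob is a knave.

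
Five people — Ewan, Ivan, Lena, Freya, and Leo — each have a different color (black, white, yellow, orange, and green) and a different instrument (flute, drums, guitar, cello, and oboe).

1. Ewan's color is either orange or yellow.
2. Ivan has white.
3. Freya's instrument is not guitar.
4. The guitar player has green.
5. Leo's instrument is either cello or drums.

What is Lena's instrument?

guitar

With clues 1–5, cello, drums, flute, and oboe are impossible for Lena's instrument.
That leaves guitar.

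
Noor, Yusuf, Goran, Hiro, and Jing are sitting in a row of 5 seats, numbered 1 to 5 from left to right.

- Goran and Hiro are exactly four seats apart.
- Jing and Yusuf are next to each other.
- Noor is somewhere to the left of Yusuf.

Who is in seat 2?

Noor

With clue 1, Goran and Hiro are ruled out for seat 2.
With clues 1–3, Jing and Yusuf are ruled out for seat 2.
So seat 2 is Noor.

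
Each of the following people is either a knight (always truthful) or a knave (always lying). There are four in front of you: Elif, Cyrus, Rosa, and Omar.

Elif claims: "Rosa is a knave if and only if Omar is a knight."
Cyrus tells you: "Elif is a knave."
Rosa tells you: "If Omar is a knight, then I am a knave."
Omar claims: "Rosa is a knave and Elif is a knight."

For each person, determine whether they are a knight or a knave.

Elif: knight, Cyrus: knave, Rosa: knight, Omar: knave

Consider Elif. Suppose Elif is a knave.
Then no assignment of the remaining roles makes every statement match its speaker's type — contradiction.
So Elif is a knight.
With that fixed, Cyrus's statement is false, so Cyrus is a knave.
Consider Rosa. Suppose Rosa is a knave.
Then Rosa's own statement would have to be false, but it can't be — contradiction.
So Rosa is a knight.
With that fixed, Omar's statement is false, so Omar is a knave.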